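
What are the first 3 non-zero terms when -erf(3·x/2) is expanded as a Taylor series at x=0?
-243·x^5/(160·√(π)) + 9·x^3/(4·√(π)) - 3·x/√(π)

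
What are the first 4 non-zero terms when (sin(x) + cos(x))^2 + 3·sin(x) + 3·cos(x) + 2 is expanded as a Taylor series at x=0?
-11·x^3/6 - 3·x^2/2 + 5·x + 6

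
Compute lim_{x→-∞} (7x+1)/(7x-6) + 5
Evaluate the dominant behaviour as x → -∞; each term tends to a finite value or vanishes.
Limit = 6.

Final answer: 6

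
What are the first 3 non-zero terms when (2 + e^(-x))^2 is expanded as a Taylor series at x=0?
4·x^2 - 6·x + 9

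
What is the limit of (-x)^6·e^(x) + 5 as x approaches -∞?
The product is a 0·∞ indeterminate form at x → -∞.
Rewrite the product as (-x)^6 / e^(-x) (an ∞/∞ form) and apply L'Hôpital, or use the standard hierarchy e^(|x|) ≫ |(-x)^6| as x → -∞.
The indeterminate product → 0, so the limit = 5.

Final answer: 5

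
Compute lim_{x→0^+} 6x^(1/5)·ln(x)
This is a 0·∞ indeterminate form at x → 0⁺.
Rewrite the product as 6·ln(x) / x^(-1/5) and apply L'Hôpital, or use the standard hierarchy x^(-1/5) ≫ |ln x| as x → 0⁺.
The indeterminate product → 0, so the limit = 0.

Final answer: 0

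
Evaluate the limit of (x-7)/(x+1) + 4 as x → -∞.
Evaluate the dominant behaviour as x → -∞; each term tends to a finite value or vanishes.
Limit = 5.

Final answer: 5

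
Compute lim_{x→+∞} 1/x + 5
Evaluate the dominant behaviour as x → +∞; each term tends to a finite value or vanishes.
Limit = 5.

Final answer: 5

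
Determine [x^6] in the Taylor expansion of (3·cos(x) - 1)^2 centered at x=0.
Expand to order 6: (3·cos(x) - 1)^2 = -47·x^6/120 + 11·x^4/4 - 6·x^2 + 4 + O(x^7).
The coefficient of x^6 is -47/120.

Final answer: -47/120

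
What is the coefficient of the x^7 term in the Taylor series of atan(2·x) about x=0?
Expand to order 7: atan(2·x) = -128·x^7/7 + 32·x^5/5 - 8·x^3/3 + 2·x + O(x^8).
The coefficient of x^7 is -128/7.

Final answer: -128/7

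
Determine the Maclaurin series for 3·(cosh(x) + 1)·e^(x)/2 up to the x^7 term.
13·x^7/672 + 11·x^6/160 + 17·x^5/80 + 9·x^4/16 + 5·x^3/4 + 9·x^2/4 + 3·x + 3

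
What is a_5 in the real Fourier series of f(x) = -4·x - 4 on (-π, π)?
a_5 = (1/π) ∫_{-π}^{π} f(x)·cos(5x) dx.
Evaluate the integral (use parity and integration by parts as needed): a_5 = 0.

Final answer: 0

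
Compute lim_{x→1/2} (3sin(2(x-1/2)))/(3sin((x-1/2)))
Both numerator and denominator → 0 as x → 1/2; this is a 0/0 indeterminate form.
Expand each to leading order near x = 1/2: numerator ~ 6·(x - 1/2), denominator ~ 3·(x - 1/2).
The limit of the ratio is 2.

Final answer: 2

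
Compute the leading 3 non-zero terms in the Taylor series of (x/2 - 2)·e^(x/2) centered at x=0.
x^3/48 - x/2 - 2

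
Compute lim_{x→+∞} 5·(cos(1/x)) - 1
Evaluate the dominant behaviour as x → +∞; each term tends to a finite value or vanishes.
Limit = 4.

Final answer: 4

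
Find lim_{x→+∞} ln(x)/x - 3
Evaluate the dominant behaviour as x → +∞; each term tends to a finite value or vanishes.
Limit = -3.

Final answer: -3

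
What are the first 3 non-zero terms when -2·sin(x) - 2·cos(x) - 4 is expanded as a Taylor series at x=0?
x^2 - 2·x - 6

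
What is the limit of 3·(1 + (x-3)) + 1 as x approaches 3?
Direct substitution at x = 3 gives 4.

Final answer: 4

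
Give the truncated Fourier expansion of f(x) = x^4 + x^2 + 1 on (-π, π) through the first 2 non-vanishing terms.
(44 - 8·π^2)·cos(x) + 1 + π^2/3 + π^4/5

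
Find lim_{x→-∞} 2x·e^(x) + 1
The product is a 0·∞ indeterminate form at x → -∞.
Rewrite the product as 2x / e^(-x) (an ∞/∞ form) and apply L'Hôpital, or use the standard hierarchy e^(|x|) ≫ |x| as x → -∞.
The indeterminate product → 0, so the limit = 1.

Final answer: 1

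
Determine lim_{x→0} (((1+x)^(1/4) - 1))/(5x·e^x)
Both numerator and denominator → 0 as x → 0; this is a 0/0 indeterminate form.
Expand each to leading order near x = 0: numerator ~ x/4, denominator ~ 5·x.
The limit of the ratio is 1/20.

Final answer: 1/20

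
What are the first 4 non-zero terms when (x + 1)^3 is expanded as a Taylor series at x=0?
x^3 + 3·x^2 + 3·x + 1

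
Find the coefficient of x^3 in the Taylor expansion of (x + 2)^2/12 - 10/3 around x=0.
Expand to order 3: (x + 2)^2/12 - 10/3 = x^2/12 + x/3 - 3 + O(x^4).
The coefficient of x^3 is 0.

Final answer: 0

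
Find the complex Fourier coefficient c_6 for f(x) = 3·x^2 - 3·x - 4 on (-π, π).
Compute the real Fourier coefficients first: a_6 = 1/3, b_6 = 1.
Then c_6 = (a_6 − i·b_6)/2 = 1/6 - i/2.

Final answer: 1/6 - i/2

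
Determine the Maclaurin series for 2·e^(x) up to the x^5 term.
x^5/60 + x^4/12 + x^3/3 + x^2 + 2·x + 2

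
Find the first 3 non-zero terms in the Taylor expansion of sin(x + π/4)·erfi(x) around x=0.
-√(2)·x^3/(6·√(π)) + √(2)·x^2/√(π) + √(2)·x/√(π)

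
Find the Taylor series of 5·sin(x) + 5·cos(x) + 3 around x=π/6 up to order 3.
5·√(3)/2 + 11/2 + (-5/2 + 5·√(3)/2)·(x - π/6) + (-5·√(3)/4 - 5/4)·(x - π/6)^2 + (5/12 - 5·√(3)/12)·(x - π/6)^3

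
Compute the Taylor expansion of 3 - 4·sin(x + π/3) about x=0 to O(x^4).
x^3/3 + √(3)·x^2 - 2·x - 2·√(3) + 3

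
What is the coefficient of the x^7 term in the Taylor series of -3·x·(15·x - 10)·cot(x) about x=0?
Expand to order 7: -3·x·(15·x - 10)·cot(x) = 2·x^7/21 - 4·x^6/63 + x^5 - 2·x^4/3 + 15·x^3 - 10·x^2 - 45·x + 30 + O(x^8).
The coefficient of x^7 is 2/21.

Final answer: 2/21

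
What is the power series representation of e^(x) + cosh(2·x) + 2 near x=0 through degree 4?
17·x^4/24 + x^3/6 + 5·x^2/2 + x + 4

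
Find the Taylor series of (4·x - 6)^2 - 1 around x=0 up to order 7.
16·x^2 - 48·x + 35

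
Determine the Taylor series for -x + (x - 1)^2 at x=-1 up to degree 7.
5 - 5·(x + 1) + (x + 1)^2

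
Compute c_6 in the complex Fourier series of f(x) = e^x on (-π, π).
Compute the real Fourier coefficients first: a_6 = (-1 + e^(2·π))·e^(-π)/(37·π), b_6 = (6 - 6·e^(2·π))·e^(-π)/(37·π).
Then c_6 = (a_6 − i·b_6)/2 = -e^(-π)/(74·π) + e^(π)/(74·π) - 3·i·e^(-π)/(37·π) + 3·i·e^(π)/(37·π).

Final answer: -e^(-π)/(74·π) + e^(π)/(74·π) - 3·i·e^(-π)/(37·π) + 3·i·e^(π)/(37·π)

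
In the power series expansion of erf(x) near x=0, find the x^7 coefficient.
Expand to order 7: erf(x) = -x^7/(21·√(π)) + x^5/(5·√(π)) - 2·x^3/(3·√(π)) + 2·x/√(π) + O(x^8).
The coefficient of x^7 is -1/(21·√(π)).

Final answer: -1/(21·√(π))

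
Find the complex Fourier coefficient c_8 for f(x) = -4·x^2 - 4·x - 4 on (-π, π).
Compute the real Fourier coefficients first: a_8 = -1/4, b_8 = 1.
Then c_8 = (a_8 − i·b_8)/2 = -1/8 - i/2.

Final answer: -1/8 - i/2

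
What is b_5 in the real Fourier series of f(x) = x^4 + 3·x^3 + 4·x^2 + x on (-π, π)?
b_5 = (1/π) ∫_{-π}^{π} f(x)·sin(5x) dx.
Evaluate the integral (use parity and integration by parts as needed): b_5 = 14/125 + 6·π^2/5.

Final answer: 14/125 + 6·π^2/5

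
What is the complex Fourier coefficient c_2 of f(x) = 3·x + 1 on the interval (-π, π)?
Compute the real Fourier coefficients first: a_2 = 0, b_2 = -3.
Then c_2 = (a_2 − i·b_2)/2 = 3·i/2.

Final answer: 3·i/2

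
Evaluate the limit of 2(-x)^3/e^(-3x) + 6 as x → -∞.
The quotient is an ∞/∞ indeterminate form as x → -∞.
Compare growth rates of the dominant terms (exponentials ≫ polynomials ≫ logarithms), or apply L'Hôpital's rule; the quotient → 0.
Adding the constant: 0 + 6 = 6. Limit = 6.

Final answer: 6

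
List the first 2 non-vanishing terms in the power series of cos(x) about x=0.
1 - x^2/2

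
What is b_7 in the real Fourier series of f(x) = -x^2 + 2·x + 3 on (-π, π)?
b_7 = (1/π) ∫_{-π}^{π} f(x)·sin(7x) dx.
Evaluate the integral (use parity and integration by parts as needed): b_7 = 4/7.

Final answer: 4/7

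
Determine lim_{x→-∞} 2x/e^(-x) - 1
The quotient is an ∞/∞ indeterminate form as x → -∞.
Compare growth rates of the dominant terms (exponentials ≫ polynomials ≫ logarithms), or apply L'Hôpital's rule; the quotient → 0.
Adding the constant: 0 - 1 = -1. Limit = -1.

Final answer: -1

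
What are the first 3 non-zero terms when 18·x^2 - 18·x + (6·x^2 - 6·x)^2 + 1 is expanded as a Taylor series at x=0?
54·x^2 - 18·x + 1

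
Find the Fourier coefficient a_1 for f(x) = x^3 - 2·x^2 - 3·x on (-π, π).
a_1 = (1/π) ∫_{-π}^{π} f(x)·cos(1x) dx.
Evaluate the integral (use parity and integration by parts as needed): a_1 = 8.

Final answer: 8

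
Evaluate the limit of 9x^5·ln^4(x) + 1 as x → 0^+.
The product is a 0·∞ indeterminate form at x → 0⁺.
Rewrite the product as 9·ln^4(x) / x^(-5) and apply L'Hôpital, or use the standard hierarchy x^(-5) ≫ |ln x|^4 as x → 0⁺.
The indeterminate product → 0, so the limit = 1.

Final answer: 1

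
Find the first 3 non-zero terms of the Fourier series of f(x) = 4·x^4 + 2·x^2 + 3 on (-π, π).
(184 - 32·π^2)·cos(x) + (-10 + 8·π^2)·cos(2·x) + 3 + 2·π^2/3 + 4·π^4/5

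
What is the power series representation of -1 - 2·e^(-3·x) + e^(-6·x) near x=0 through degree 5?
-243·x^5/4 + 189·x^4/4 - 27·x^3 + 9·x^2 - 2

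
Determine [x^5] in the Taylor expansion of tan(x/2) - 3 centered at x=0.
Expand to order 5: tan(x/2) - 3 = x^5/240 + x^3/24 + x/2 - 3 + O(x^6).
The coefficient of x^5 is 1/240.

Final answer: 1/240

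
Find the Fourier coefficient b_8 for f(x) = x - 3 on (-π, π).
b_8 = (1/π) ∫_{-π}^{π} f(x)·sin(8x) dx.
Evaluate the integral (use parity and integration by parts as needed): b_8 = -1/4.

Final answer: -1/4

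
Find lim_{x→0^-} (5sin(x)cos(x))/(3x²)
Both numerator and denominator → 0 as x → 0^-; this is a 0/0 indeterminate form.
Expand each to leading order near x = 0: numerator ~ 5·x, denominator ~ 3·x^2.
The limit of the ratio is -∞.

Final answer: -∞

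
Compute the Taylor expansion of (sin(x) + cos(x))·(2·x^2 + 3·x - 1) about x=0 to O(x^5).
-37·x^4/24 + 2·x^3/3 + 11·x^2/2 + 2·x - 1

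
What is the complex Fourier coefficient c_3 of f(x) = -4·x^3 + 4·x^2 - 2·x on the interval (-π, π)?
Compute the real Fourier coefficients first: a_3 = -16/9, b_3 = 4/9 - 8·π^2/3.
Then c_3 = (a_3 − i·b_3)/2 = -8/9 - 2·i/9 + 4·i·π^2/3.

Final answer: -8/9 - 2·i/9 + 4·i·π^2/3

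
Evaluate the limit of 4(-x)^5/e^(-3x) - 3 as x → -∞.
The quotient is an ∞/∞ indeterminate form as x → -∞.
Compare growth rates of the dominant terms (exponentials ≫ polynomials ≫ logarithms), or apply L'Hôpital's rule; the quotient → 0.
Adding the constant: 0 - 3 = -3. Limit = -3.

Final answer: -3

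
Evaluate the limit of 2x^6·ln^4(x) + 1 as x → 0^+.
The product is a 0·∞ indeterminate form at x → 0⁺.
Rewrite the product as 2·ln^4(x) / x^(-6) and apply L'Hôpital, or use the standard hierarchy x^(-6) ≫ |ln x|^4 as x → 0⁺.
The indeterminate product → 0, so the limit = 1.

Final answer: 1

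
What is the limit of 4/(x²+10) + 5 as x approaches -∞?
Evaluate the dominant behaviour as x → -∞; each term tends to a finite value or vanishes.
Limit = 5.

Final answer: 5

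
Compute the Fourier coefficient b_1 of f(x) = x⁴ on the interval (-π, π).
b_1 = (1/π) ∫_{-π}^{π} f(x)·sin(1x) dx.
Evaluate the integral (use parity and integration by parts as needed): b_1 = 0.

Final answer: 0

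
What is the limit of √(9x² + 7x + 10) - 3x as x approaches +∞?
As x → +∞: multiply by the conjugate to get (7x+10)/(√(9x²+7x+10)+3x); the denominator ~ 6x, so the limit is 7/6.
Limit = 7/6.

Final answer: 7/6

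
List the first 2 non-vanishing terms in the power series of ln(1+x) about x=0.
-x^2/2 + x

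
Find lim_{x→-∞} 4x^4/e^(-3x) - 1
The quotient is an ∞/∞ indeterminate form as x → -∞.
Compare growth rates of the dominant terms (exponentials ≫ polynomials ≫ logarithms), or apply L'Hôpital's rule; the quotient → 0.
Adding the constant: 0 - 1 = -1. Limit = -1.

Final answer: -1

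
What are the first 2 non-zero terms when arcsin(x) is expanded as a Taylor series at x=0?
x^3/6 + x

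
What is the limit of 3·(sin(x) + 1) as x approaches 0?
Direct substitution at x = 0 gives 3.

Final answer: 3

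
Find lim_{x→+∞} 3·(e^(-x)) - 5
Evaluate the dominant behaviour as x → +∞; each term tends to a finite value or vanishes.
Limit = -5.

Final answer: -5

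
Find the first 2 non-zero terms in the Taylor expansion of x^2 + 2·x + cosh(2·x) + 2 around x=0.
2·x + 3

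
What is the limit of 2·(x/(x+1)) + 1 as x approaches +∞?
Evaluate the dominant behaviour as x → +∞; each term tends to a finite value or vanishes.
Limit = 3.

Final answer: 3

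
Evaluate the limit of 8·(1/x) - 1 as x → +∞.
Evaluate the dominant behaviour as x → +∞; each term tends to a finite value or vanishes.
Limit = -1.

Final answer: -1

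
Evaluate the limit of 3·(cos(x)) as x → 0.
Direct substitution at x = 0 gives 3.

Final answer: 3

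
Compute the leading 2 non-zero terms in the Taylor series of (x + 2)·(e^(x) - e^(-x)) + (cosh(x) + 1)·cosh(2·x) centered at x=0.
4·x + 2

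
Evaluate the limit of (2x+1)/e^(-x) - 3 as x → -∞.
The quotient is an ∞/∞ indeterminate form as x → -∞.
Compare growth rates of the dominant terms (exponentials ≫ polynomials ≫ logarithms), or apply L'Hôpital's rule; the quotient → 0.
Adding the constant: 0 - 3 = -3. Limit = -3.

Final answer: -3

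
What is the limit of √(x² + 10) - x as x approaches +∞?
This is an ∞ − ∞ indeterminate form.
Multiply and divide by the conjugate √(x²+10) + x; the x² terms cancel, leaving 10/(√(x²+10)+x) → 0.
Limit = 0.

Final answer: 0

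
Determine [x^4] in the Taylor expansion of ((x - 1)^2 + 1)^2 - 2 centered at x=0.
Expand to order 4: ((x - 1)^2 + 1)^2 - 2 = x^4 - 4·x^3 + 8·x^2 - 8·x + 2 + O(x^5).
The coefficient of x^4 is 1.

Final answer: 1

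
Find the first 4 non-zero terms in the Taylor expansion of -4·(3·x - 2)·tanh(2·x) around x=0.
32·x^4 - 64·x^3/3 - 24·x^2 + 16·x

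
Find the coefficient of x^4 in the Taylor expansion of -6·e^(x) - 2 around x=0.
Expand to order 4: -6·e^(x) - 2 = -x^4/4 - x^3 - 3·x^2 - 6·x - 8 + O(x^5).
The coefficient of x^4 is -1/4.

Final answer: -1/4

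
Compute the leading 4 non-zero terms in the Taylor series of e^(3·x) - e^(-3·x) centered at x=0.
243·x^7/280 + 81·x^5/20 + 9·x^3 + 6·x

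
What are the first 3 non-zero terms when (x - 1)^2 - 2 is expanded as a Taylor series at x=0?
x^2 - 2·x - 1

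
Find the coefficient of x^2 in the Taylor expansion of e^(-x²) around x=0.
Expand to order 2: e^(-x²) = 1 - x^2 + O(x^3).
The coefficient of x^2 is -1.

Final answer: -1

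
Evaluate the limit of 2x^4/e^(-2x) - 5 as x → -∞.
The quotient is an ∞/∞ indeterminate form as x → -∞.
Compare growth rates of the dominant terms (exponentials ≫ polynomials ≫ logarithms), or apply L'Hôpital's rule; the quotient → 0.
Adding the constant: 0 - 5 = -5. Limit = -5.

Final answer: -5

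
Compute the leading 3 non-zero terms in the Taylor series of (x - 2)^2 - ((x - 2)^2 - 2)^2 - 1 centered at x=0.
-19·x^2 + 12·x - 1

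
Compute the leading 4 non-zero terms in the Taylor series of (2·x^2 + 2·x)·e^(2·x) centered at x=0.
20·x^4/3 + 8·x^3 + 6·x^2 + 2·x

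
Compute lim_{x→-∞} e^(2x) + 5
Evaluate the dominant behaviour as x → -∞; each term tends to a finite value or vanishes.
Limit = 5.

Final answer: 5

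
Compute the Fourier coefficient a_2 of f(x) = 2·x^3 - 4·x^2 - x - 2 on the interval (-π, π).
a_2 = (1/π) ∫_{-π}^{π} f(x)·cos(2x) dx.
Evaluate the integral (use parity and integration by parts as needed): a_2 = -4.

Final answer: -4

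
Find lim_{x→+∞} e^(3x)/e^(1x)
This is an ∞/∞ indeterminate form as x → +∞.
Rewrite e^(3x)/e^(1x) = e^((3−1)x) = e^(2x); the exponent coefficient is 2 > 0 so e^(2x) → ∞.
Limit = ∞.

Final answer: ∞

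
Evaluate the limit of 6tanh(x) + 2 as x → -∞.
Evaluate the dominant behaviour as x → -∞; each term tends to a finite value or vanishes.
Limit = -4.

Final answer: -4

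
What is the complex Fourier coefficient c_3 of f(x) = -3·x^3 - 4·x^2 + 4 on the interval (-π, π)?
Compute the real Fourier coefficients first: a_3 = 16/9, b_3 = 4/3 - 2·π^2.
Then c_3 = (a_3 − i·b_3)/2 = 8/9 - 2·i/3 + i·π^2.

Final answer: 8/9 - 2·i/3 + i·π^2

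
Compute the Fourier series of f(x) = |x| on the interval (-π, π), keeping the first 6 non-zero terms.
-4·cos(x)/π - 4·cos(3·x)/(9·π) - 4·cos(5·x)/(25·π) - 4·cos(7·x)/(49·π) - 4·cos(9·x)/(81·π) + π/2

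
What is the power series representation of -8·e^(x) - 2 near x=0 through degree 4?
-x^4/3 - 4·x^3/3 - 4·x^2 - 8·x - 10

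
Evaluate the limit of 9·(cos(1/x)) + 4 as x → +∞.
Evaluate the dominant behaviour as x → +∞; each term tends to a finite value or vanishes.
Limit = 13.

Final answer: 13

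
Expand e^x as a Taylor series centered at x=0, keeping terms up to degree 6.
x^6/720 + x^5/120 + x^4/24 + x^3/6 + x^2/2 + x + 1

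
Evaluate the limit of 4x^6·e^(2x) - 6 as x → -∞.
The product is a 0·∞ indeterminate form at x → -∞.
Rewrite the product as 4x^6 / e^(-2x) (an ∞/∞ form) and apply L'Hôpital, or use the standard hierarchy e^(2|x|) ≫ |x^6| as x → -∞.
The indeterminate product → 0, so the limit = -6.

Final answer: -6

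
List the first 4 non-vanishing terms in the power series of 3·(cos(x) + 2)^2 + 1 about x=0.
-3·x^6/20 + 3·x^4/2 - 9·x^2 + 28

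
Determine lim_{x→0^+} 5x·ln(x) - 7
The product is a 0·∞ indeterminate form at x → 0⁺.
Rewrite the product as 5·ln(x) / x^(-1) and apply L'Hôpital, or use the standard hierarchy x^(-1) ≫ |ln x| as x → 0⁺.
The indeterminate product → 0, so the limit = -7.

Final answer: -7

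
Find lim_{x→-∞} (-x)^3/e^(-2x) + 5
The quotient is an ∞/∞ indeterminate form as x → -∞.
Compare growth rates of the dominant terms (exponentials ≫ polynomials ≫ logarithms), or apply L'Hôpital's rule; the quotient → 0.
Adding the constant: 0 + 5 = 5. Limit = 5.

Final answer: 5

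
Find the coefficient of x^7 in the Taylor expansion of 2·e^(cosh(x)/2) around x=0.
Expand to order 7: 2·e^(cosh(x)/2) = 49·x^6·e^(1/2)/2880 + 5·x^4·e^(1/2)/48 + x^2·e^(1/2)/2 + 2·e^(1/2) + O(x^8).
The coefficient of x^7 is 0.

Final answer: 0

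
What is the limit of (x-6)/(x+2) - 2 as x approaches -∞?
Evaluate the dominant behaviour as x → -∞; each term tends to a finite value or vanishes.
Limit = -1.

Final answer: -1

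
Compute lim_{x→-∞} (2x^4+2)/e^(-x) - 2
The quotient is an ∞/∞ indeterminate form as x → -∞.
Compare growth rates of the dominant terms (exponentials ≫ polynomials ≫ logarithms), or apply L'Hôpital's rule; the quotient → 0.
Adding the constant: 0 - 2 = -2. Limit = -2.

Final answer: -2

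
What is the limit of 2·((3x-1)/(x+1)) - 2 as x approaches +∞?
Evaluate the dominant behaviour as x → +∞; each term tends to a finite value or vanishes.
Limit = 4.

Final answer: 4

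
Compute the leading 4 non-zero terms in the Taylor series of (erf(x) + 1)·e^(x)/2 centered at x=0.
x^3·(1/12 + 1/(6·√(π))) + x^2·(1/4 + 1/√(π)) + x·(1/2 + 1/√(π)) + 1/2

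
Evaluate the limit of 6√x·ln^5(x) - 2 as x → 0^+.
The product is a 0·∞ indeterminate form at x → 0⁺.
Rewrite the product as 6·ln^5(x) / x^(-1/2) and apply L'Hôpital, or use the standard hierarchy x^(-1/2) ≫ |ln x|^5 as x → 0⁺.
The indeterminate product → 0, so the limit = -2.

Final answer: -2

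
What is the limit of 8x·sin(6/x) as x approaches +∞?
As x → +∞: let u = 6/x → 0⁺; then 8·x·sin(6/x) = 8·6·sin(u)/u → 8·6·1 = 48.
Limit = 48.

Final answer: 48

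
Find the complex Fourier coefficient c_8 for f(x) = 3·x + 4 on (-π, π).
Compute the real Fourier coefficients first: a_8 = 0, b_8 = -3/4.
Then c_8 = (a_8 − i·b_8)/2 = 3·i/8.

Final answer: 3·i/8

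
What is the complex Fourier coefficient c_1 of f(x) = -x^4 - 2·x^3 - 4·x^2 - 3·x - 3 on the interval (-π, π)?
Compute the real Fourier coefficients first: a_1 = -32 + 8·π^2, b_1 = 18 - 4·π^2.
Then c_1 = (a_1 − i·b_1)/2 = -16 + 4·π^2 - 9·i + 2·i·π^2.

Final answer: -16 + 4·π^2 - 9·i + 2·i·π^2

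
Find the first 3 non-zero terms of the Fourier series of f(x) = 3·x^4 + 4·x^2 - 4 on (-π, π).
(128 - 24·π^2)·cos(x) + (-5 + 6·π^2)·cos(2·x) - 4 + 4·π^2/3 + 3·π^4/5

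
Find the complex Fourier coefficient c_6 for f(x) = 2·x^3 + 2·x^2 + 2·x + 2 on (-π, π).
Compute the real Fourier coefficients first: a_6 = 2/9, b_6 = -2·π^2/3 - 5/9.
Then c_6 = (a_6 − i·b_6)/2 = 1/9 + 5·i/18 + i·π^2/3.

Final answer: 1/9 + 5·i/18 + i·π^2/3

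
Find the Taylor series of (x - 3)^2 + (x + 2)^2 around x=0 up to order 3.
2·x^2 - 2·x + 13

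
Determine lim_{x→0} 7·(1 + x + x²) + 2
Direct substitution at x = 0 gives 9.

Final answer: 9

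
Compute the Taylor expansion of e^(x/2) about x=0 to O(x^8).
x^7/645120 + x^6/46080 + x^5/3840 + x^4/384 + x^3/48 + x^2/8 + x/2 + 1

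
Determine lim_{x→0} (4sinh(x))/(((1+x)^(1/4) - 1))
Both numerator and denominator → 0 as x → 0; this is a 0/0 indeterminate form.
Expand each to leading order near x = 0: numerator ~ 4·x, denominator ~ x/4.
The limit of the ratio is 16.

Final answer: 16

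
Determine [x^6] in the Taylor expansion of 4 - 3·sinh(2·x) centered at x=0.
Expand to order 6: 4 - 3·sinh(2·x) = -4·x^5/5 - 4·x^3 - 6·x + 4 + O(x^7).
The coefficient of x^6 is 0.

Final answer: 0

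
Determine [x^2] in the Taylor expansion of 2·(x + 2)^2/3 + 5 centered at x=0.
Expand to order 2: 2·(x + 2)^2/3 + 5 = 2·x^2/3 + 8·x/3 + 23/3 + O(x^3).
The coefficient of x^2 is 2/3.

Final answer: 2/3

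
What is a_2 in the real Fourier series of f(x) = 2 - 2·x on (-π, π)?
a_2 = (1/π) ∫_{-π}^{π} f(x)·cos(2x) dx.
Evaluate the integral (use parity and integration by parts as needed): a_2 = 0.

Final answer: 0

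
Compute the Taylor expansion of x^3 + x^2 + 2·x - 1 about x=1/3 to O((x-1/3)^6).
-5/27 + 3·(x - 1/3) + 2·(x - 1/3)^2 + (x - 1/3)^3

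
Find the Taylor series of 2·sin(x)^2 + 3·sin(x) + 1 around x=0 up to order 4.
-2·x^4/3 - x^3/2 + 2·x^2 + 3·x + 1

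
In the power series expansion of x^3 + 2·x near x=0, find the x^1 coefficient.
Expand to order 1: x^3 + 2·x = 2·x + O(x^2).
The coefficient of x^1 is 2.

Final answer: 2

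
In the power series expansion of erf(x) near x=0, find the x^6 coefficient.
Expand to order 6: erf(x) = x^5/(5·√(π)) - 2·x^3/(3·√(π)) + 2·x/√(π) + O(x^7).
The coefficient of x^6 is 0.

Final answer: 0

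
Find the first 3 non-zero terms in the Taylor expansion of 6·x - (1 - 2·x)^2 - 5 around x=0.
-4·x^2 + 10·x - 6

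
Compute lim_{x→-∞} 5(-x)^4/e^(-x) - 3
The quotient is an ∞/∞ indeterminate form as x → -∞.
Compare growth rates of the dominant terms (exponentials ≫ polynomials ≫ logarithms), or apply L'Hôpital's rule; the quotient → 0.
Adding the constant: 0 - 3 = -3. Limit = -3.

Final answer: -3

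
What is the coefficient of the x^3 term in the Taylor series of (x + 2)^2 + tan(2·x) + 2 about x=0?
Expand to order 3: (x + 2)^2 + tan(2·x) + 2 = 8·x^3/3 + x^2 + 6·x + 6 + O(x^4).
The coefficient of x^3 is 8/3.

Final answer: 8/3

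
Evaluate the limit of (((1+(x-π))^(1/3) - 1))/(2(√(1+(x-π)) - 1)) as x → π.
Both numerator and denominator → 0 as x → π; this is a 0/0 indeterminate form.
Expand each to leading order near x = π: numerator ~ (x - π)/3, denominator ~ (x - π).
The limit of the ratio is 1/3.

Final answer: 1/3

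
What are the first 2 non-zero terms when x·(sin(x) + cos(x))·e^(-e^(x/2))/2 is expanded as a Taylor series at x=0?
x^2·e^(-1)/4 + x·e^(-1)/2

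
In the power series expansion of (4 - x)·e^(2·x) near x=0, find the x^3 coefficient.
Expand to order 3: (4 - x)·e^(2·x) = 10·x^3/3 + 6·x^2 + 7·x + 4 + O(x^4).
The coefficient of x^3 is 10/3.

Final answer: 10/3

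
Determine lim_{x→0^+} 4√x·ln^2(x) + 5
The product is a 0·∞ indeterminate form at x → 0⁺.
Rewrite the product as 4·ln^2(x) / x^(-1/2) and apply L'Hôpital, or use the standard hierarchy x^(-1/2) ≫ |ln x|^2 as x → 0⁺.
The indeterminate product → 0, so the limit = 5.

Final answer: 5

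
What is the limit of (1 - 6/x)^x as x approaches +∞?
As x → +∞: this is the defining limit (1 - 6/x)^x → e^(-6).
Limit = e^(-6).

Final answer: e^(-6)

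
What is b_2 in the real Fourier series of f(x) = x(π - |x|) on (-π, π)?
b_2 = (1/π) ∫_{-π}^{π} f(x)·sin(2x) dx.
Evaluate the integral (use parity and integration by parts as needed): b_2 = 0.

Final answer: 0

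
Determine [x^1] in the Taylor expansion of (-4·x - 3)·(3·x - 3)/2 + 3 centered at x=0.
Expand to order 1: (-4·x - 3)·(3·x - 3)/2 + 3 = 3·x/2 + 15/2 + O(x^2).
The coefficient of x^1 is 3/2.

Final answer: 3/2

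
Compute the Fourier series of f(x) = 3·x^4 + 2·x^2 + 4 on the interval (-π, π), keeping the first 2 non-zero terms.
(136 - 24·π^2)·cos(x) + 4 + 2·π^2/3 + 3·π^4/5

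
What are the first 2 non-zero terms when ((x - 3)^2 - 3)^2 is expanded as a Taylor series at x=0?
36 - 72·x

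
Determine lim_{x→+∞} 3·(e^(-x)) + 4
Evaluate the dominant behaviour as x → +∞; each term tends to a finite value or vanishes.
Limit = 4.

Final answer: 4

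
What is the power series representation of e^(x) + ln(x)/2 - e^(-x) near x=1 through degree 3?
(-1 + e^(2))·e^(-1) + (2 + e + 2·e^(2))·e^(-1)·(x - 1)/2 + (-e - 2 + 2·e^(2))·e^(-1)·(x - 1)^2/4 + (1 + e + e^(2))·e^(-1)·(x - 1)^3/6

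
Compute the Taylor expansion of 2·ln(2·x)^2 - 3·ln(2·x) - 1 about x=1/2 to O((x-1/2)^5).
-1 - 6·(x - 1/2) + 14·(x - 1/2)^2 - 24·(x - 1/2)^3 + 124·(x - 1/2)^4/3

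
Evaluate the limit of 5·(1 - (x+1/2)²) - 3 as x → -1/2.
Direct substitution at x = -1/2 gives 2.

Final answer: 2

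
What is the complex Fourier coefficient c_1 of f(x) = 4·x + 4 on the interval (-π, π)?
Compute the real Fourier coefficients first: a_1 = 0, b_1 = 8.
Then c_1 = (a_1 − i·b_1)/2 = -4·i.

Final answer: -4·i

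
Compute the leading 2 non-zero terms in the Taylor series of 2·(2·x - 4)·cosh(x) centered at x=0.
4·x - 8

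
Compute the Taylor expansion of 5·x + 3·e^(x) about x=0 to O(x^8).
x^7/1680 + x^6/240 + x^5/40 + x^4/8 + x^3/2 + 3·x^2/2 + 8·x + 3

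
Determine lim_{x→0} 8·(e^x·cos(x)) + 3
Direct substitution at x = 0 gives 11.

Final answer: 11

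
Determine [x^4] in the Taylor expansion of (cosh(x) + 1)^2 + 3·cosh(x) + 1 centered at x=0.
Expand to order 4: (cosh(x) + 1)^2 + 3·cosh(x) + 1 = 13·x^4/24 + 7·x^2/2 + 8 + O(x^5).
The coefficient of x^4 is 13/24.

Final answer: 13/24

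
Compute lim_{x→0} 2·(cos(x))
Direct substitution at x = 0 gives 2.

Final answer: 2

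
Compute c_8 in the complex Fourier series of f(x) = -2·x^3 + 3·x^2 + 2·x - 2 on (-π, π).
Compute the real Fourier coefficients first: a_8 = 3/16, b_8 = -35/64 + π^2/2.
Then c_8 = (a_8 − i·b_8)/2 = 3/32 - i·π^2/4 + 35·i/128.

Final answer: 3/32 - i·π^2/4 + 35·i/128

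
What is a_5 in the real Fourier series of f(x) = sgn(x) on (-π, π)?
a_5 = (1/π) ∫_{-π}^{π} f(x)·cos(5x) dx.
Evaluate the integral (use parity and integration by parts as needed): a_5 = 0.

Final answer: 0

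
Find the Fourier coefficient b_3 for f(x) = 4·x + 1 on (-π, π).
b_3 = (1/π) ∫_{-π}^{π} f(x)·sin(3x) dx.
Evaluate the integral (use parity and integration by parts as needed): b_3 = 8/3.

Final answer: 8/3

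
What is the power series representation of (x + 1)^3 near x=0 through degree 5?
x^3 + 3·x^2 + 3·x + 1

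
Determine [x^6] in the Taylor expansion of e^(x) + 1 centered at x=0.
Expand to order 6: e^(x) + 1 = x^6/720 + x^5/120 + x^4/24 + x^3/6 + x^2/2 + x + 2 + O(x^7).
The coefficient of x^6 is 1/720.

Final answer: 1/720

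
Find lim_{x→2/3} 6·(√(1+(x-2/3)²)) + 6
Direct substitution at x = 2/3 gives 12.

Final answer: 12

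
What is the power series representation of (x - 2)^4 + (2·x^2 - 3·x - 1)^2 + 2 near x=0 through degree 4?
5·x^4 - 20·x^3 + 29·x^2 - 26·x + 19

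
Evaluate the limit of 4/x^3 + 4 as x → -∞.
Evaluate the dominant behaviour as x → -∞; each term tends to a finite value or vanishes.
Limit = 4.

Final answer: 4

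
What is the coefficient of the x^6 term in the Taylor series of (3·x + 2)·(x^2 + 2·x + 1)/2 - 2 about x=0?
Expand to order 6: (3·x + 2)·(x^2 + 2·x + 1)/2 - 2 = 3·x^3/2 + 4·x^2 + 7·x/2 - 1 + O(x^7).
The coefficient of x^6 is 0.

Final answer: 0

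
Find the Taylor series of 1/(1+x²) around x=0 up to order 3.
1 - x^2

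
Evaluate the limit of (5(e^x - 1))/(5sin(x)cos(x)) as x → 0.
Both numerator and denominator → 0 as x → 0; this is a 0/0 indeterminate form.
Expand each to leading order near x = 0: numerator ~ 5·x, denominator ~ 5·x.
The limit of the ratio is 1.

Final answer: 1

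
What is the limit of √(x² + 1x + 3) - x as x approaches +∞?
This is an ∞ − ∞ indeterminate form.
Multiply and divide by the conjugate √(x²+1x + 3) + x; the x² terms cancel, leaving (1x + 3)/(√(x²+1x + 3)+x) → 1/2.
Limit = 1/2.

Final answer: 1/2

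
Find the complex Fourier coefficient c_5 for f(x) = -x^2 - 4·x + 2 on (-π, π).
Compute the real Fourier coefficients first: a_5 = 4/25, b_5 = -8/5.
Then c_5 = (a_5 − i·b_5)/2 = 2/25 + 4·i/5.

Final answer: 2/25 + 4·i/5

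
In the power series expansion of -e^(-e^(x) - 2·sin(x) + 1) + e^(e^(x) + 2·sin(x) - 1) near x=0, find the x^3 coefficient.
Expand to order 3: -e^(-e^(x) - 2·sin(x) + 1) + e^(e^(x) + 2·sin(x) - 1) = 26·x^3/3 + x^2 + 6·x + O(x^4).
The coefficient of x^3 is 26/3.

Final answer: 26/3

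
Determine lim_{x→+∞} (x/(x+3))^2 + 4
As x → +∞: x/(x+3) = 1/(1 + 3/x) → 1, and the 2nd power of a limit-1 base also → 1; with the additive constant, 1 + 4 = 5.
Limit = 5.

Final answer: 5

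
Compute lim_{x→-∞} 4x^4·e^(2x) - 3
The product is a 0·∞ indeterminate form at x → -∞.
Rewrite the product as 4x^4 / e^(-2x) (an ∞/∞ form) and apply L'Hôpital, or use the standard hierarchy e^(2|x|) ≫ |x^4| as x → -∞.
The indeterminate product → 0, so the limit = -3.

Final answer: -3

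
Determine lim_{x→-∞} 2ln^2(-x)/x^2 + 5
The quotient is an ∞/∞ indeterminate form as x → -∞.
Compare growth rates of the dominant terms (exponentials ≫ polynomials ≫ logarithms), or apply L'Hôpital's rule; the quotient → 0.
Adding the constant: 0 + 5 = 5. Limit = 5.

Final answer: 5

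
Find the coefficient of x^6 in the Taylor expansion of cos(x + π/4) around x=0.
Expand to order 6: cos(x + π/4) = -√(2)·x^6/1440 - √(2)·x^5/240 + √(2)·x^4/48 + √(2)·x^3/12 - √(2)·x^2/4 - √(2)·x/2 + √(2)/2 + O(x^7).
The coefficient of x^6 is -√(2)/1440.

Final answer: -√(2)/1440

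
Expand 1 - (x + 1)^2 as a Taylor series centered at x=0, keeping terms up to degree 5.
-x^2 - 2·x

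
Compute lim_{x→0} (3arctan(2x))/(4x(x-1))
Both numerator and denominator → 0 as x → 0; this is a 0/0 indeterminate form.
Expand each to leading order near x = 0: numerator ~ 6·x, denominator ~ -4·x.
The limit of the ratio is -3/2.

Final answer: -3/2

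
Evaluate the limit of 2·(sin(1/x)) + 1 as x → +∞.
Evaluate the dominant behaviour as x → +∞; each term tends to a finite value or vanishes.
Limit = 1.

Final answer: 1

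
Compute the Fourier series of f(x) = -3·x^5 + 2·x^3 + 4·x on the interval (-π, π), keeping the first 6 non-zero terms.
(-736 - 6·π^4 + 124·π^2)·sin(x) + (-17·π^2 + 43/2 + 3·π^4)·sin(2·x) + (-2·π^4 - 32/27 + 52·π^2/9)·sin(3·x) + (-23·π^2/8 - 59/64 + 3·π^4/2)·sin(4·x) + (-6·π^4/5 + 736/625 + 44·π^2/25)·sin(5·x) + (-11·π^2/9 - 61/54 + π^4)·sin(6·x)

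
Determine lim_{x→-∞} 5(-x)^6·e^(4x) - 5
The product is a 0·∞ indeterminate form at x → -∞.
Rewrite the product as 5(-x)^6 / e^(-4x) (an ∞/∞ form) and apply L'Hôpital, or use the standard hierarchy e^(4|x|) ≫ |(-x)^6| as x → -∞.
The indeterminate product → 0, so the limit = -5.

Final answer: -5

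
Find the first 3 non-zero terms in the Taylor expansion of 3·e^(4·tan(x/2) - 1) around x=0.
6·x^2·e^(-1) + 6·x·e^(-1) + 3·e^(-1)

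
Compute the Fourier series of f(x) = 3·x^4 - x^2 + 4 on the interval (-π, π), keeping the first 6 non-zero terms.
(148 - 24·π^2)·cos(x) + (-10 + 6·π^2)·cos(2·x) + (20/9 - 8·π^2/3)·cos(3·x) + (-13/16 + 3·π^2/2)·cos(4·x) + (244/625 - 24·π^2/25)·cos(5·x) - π^2/3 + 4 + 3·π^4/5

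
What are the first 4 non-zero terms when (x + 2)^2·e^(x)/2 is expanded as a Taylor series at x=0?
11·x^3/6 + 7·x^2/2 + 4·x + 2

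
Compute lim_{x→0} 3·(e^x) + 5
Direct substitution at x = 0 gives 8.

Final answer: 8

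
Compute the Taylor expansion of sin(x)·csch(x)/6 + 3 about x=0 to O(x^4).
19/6 - x^2/18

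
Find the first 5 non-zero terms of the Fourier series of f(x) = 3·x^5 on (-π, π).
(-120·π^2 + 6·π^4 + 720)·sin(x) + (-3·π^4 - 45/2 + 15·π^2)·sin(2·x) + (-40·π^2/9 + 80/27 + 2·π^4)·sin(3·x) + (-3·π^4/2 - 45/64 + 15·π^2/8)·sin(4·x) + (-24·π^2/25 + 144/625 + 6·π^4/5)·sin(5·x)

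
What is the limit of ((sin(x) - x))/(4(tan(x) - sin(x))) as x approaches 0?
Both numerator and denominator → 0 as x → 0; this is a 0/0 indeterminate form.
Expand each to leading order near x = 0: numerator ~ -x^3/6, denominator ~ 2·x^3.
The limit of the ratio is -1/12.

Final answer: -1/12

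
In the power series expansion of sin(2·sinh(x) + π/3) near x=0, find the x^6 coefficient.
Expand to order 6: sin(2·sinh(x) + π/3) = 2·√(3)·x^6/15 - 23·x^5/120 - x^3/2 - √(3)·x^2 + x + √(3)/2 + O(x^7).
The coefficient of x^6 is 2·√(3)/15.

Final answer: 2·√(3)/15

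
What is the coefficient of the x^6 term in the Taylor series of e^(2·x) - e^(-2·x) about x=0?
Expand to order 6: e^(2·x) - e^(-2·x) = 8·x^5/15 + 8·x^3/3 + 4·x + O(x^7).
The coefficient of x^6 is 0.

Final answer: 0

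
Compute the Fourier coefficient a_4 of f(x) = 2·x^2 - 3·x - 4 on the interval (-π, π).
a_4 = (1/π) ∫_{-π}^{π} f(x)·cos(4x) dx.
Evaluate the integral (use parity and integration by parts as needed): a_4 = 1/2.

Final answer: 1/2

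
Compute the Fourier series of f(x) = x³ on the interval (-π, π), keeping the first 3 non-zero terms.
(-12 + 2·π^2)·sin(x) + (3/2 - π^2)·sin(2·x) + (-4/9 + 2·π^2/3)·sin(3·x)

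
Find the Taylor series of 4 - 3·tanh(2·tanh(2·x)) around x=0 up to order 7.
648448·x^7/105 - 3456·x^5/5 + 80·x^3 - 12·x + 4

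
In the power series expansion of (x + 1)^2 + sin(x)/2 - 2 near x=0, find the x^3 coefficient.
Expand to order 3: (x + 1)^2 + sin(x)/2 - 2 = -x^3/12 + x^2 + 5·x/2 - 1 + O(x^4).
The coefficient of x^3 is -1/12.

Final answer: -1/12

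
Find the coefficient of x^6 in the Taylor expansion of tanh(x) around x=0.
Expand to order 6: tanh(x) = 2·x^5/15 - x^3/3 + x + O(x^7).
The coefficient of x^6 is 0.

Final answer: 0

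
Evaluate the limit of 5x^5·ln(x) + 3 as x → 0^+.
The product is a 0·∞ indeterminate form at x → 0⁺.
Rewrite the product as 5·ln(x) / x^(-5) and apply L'Hôpital, or use the standard hierarchy x^(-5) ≫ |ln x| as x → 0⁺.
The indeterminate product → 0, so the limit = 3.

Final answer: 3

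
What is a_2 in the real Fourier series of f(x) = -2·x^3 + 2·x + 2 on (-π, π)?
a_2 = (1/π) ∫_{-π}^{π} f(x)·cos(2x) dx.
Evaluate the integral (use parity and integration by parts as needed): a_2 = 0.

Final answer: 0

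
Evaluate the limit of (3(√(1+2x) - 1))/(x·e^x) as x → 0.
Both numerator and denominator → 0 as x → 0; this is a 0/0 indeterminate form.
Expand each to leading order near x = 0: numerator ~ 3·x, denominator ~ x.
The limit of the ratio is 3.

Final answer: 3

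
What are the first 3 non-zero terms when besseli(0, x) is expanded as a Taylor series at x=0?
x^4/64 + x^2/4 + 1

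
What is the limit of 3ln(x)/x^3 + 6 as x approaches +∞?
The quotient is an ∞/∞ indeterminate form as x → +∞.
The polynomial denominator x^3 dominates the logarithmic numerator (any positive power of x ≫ ln(x) as x → ∞), so the quotient → 0.
Adding the constant: 0 + 6 = 6. Limit = 6.

Final answer: 6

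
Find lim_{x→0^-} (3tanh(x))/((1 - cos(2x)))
Both numerator and denominator → 0 as x → 0^-; this is a 0/0 indeterminate form.
Expand each to leading order near x = 0: numerator ~ 3·x, denominator ~ 2·x^2.
The limit of the ratio is -∞.

Final answer: -∞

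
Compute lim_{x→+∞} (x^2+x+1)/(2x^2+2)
This is an ∞/∞ indeterminate form as x → +∞.
Divide numerator and denominator by x^2 and let the lower-order terms vanish; the leading terms give 1/2.
Limit = 1/2.

Final answer: 1/2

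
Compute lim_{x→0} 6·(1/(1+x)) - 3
Direct substitution at x = 0 gives 3.

Final answer: 3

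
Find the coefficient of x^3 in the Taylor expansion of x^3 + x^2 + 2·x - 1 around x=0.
Expand to order 3: x^3 + x^2 + 2·x - 1 = x^3 + x^2 + 2·x - 1 + O(x^4).
The coefficient of x^3 is 1.

Final answer: 1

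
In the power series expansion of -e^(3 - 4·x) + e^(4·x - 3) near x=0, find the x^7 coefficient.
Expand to order 7: -e^(3 - 4·x) + e^(4·x - 3) = x^7·(1024·e^(-3)/315 + 1024·e^(3)/315) + x^6·(-256·e^(3)/45 + 256·e^(-3)/45) + x^5·(128·e^(-3)/15 + 128·e^(3)/15) + x^4·(-32·e^(3)/3 + 32·e^(-3)/3) + x^3·(32·e^(-3)/3 + 32·e^(3)/3) + x^2·(-8·e^(3) + 8·e^(-3)) + x·(4·e^(-3) + 4·e^(3)) - e^(3) + e^(-3) + O(x^8).
The coefficient of x^7 is 1024·e^(-3)/315 + 1024·e^(3)/315.

Final answer: 1024·e^(-3)/315 + 1024·e^(3)/315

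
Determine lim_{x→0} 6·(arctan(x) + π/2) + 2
Direct substitution at x = 0 gives 2 + 3·π.

Final answer: 2 + 3·π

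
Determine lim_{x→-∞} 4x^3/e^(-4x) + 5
The quotient is an ∞/∞ indeterminate form as x → -∞.
Compare growth rates of the dominant terms (exponentials ≫ polynomials ≫ logarithms), or apply L'Hôpital's rule; the quotient → 0.
Adding the constant: 0 + 5 = 5. Limit = 5.

Final answer: 5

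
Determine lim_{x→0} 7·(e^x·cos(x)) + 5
Direct substitution at x = 0 gives 12.

Final answer: 12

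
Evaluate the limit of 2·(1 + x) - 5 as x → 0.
Direct substitution at x = 0 gives -3.

Final answer: -3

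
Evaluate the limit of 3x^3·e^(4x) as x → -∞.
This is a 0·∞ indeterminate form at x → -∞.
Rewrite the product as 3x^3 / e^(-4x) (an ∞/∞ form) and apply L'Hôpital, or use the standard hierarchy e^(4|x|) ≫ |x^3| as x → -∞.
The indeterminate product → 0, so the limit = 0.

Final answer: 0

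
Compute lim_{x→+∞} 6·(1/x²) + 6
Evaluate the dominant behaviour as x → +∞; each term tends to a finite value or vanishes.
Limit = 6.

Final answer: 6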